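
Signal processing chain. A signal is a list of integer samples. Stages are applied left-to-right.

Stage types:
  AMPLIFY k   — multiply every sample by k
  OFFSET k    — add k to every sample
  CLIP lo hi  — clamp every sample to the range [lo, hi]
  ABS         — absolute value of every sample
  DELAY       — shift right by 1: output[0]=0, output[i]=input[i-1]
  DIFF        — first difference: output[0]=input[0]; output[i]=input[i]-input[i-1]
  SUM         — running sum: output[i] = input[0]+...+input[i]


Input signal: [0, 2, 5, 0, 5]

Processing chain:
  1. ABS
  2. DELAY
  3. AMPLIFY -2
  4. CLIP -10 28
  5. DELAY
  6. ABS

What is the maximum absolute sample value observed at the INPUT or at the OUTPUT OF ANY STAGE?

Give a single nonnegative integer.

Answer: 10

Derivation:
Input: [0, 2, 5, 0, 5] (max |s|=5)
Stage 1 (ABS): |0|=0, |2|=2, |5|=5, |0|=0, |5|=5 -> [0, 2, 5, 0, 5] (max |s|=5)
Stage 2 (DELAY): [0, 0, 2, 5, 0] = [0, 0, 2, 5, 0] -> [0, 0, 2, 5, 0] (max |s|=5)
Stage 3 (AMPLIFY -2): 0*-2=0, 0*-2=0, 2*-2=-4, 5*-2=-10, 0*-2=0 -> [0, 0, -4, -10, 0] (max |s|=10)
Stage 4 (CLIP -10 28): clip(0,-10,28)=0, clip(0,-10,28)=0, clip(-4,-10,28)=-4, clip(-10,-10,28)=-10, clip(0,-10,28)=0 -> [0, 0, -4, -10, 0] (max |s|=10)
Stage 5 (DELAY): [0, 0, 0, -4, -10] = [0, 0, 0, -4, -10] -> [0, 0, 0, -4, -10] (max |s|=10)
Stage 6 (ABS): |0|=0, |0|=0, |0|=0, |-4|=4, |-10|=10 -> [0, 0, 0, 4, 10] (max |s|=10)
Overall max amplitude: 10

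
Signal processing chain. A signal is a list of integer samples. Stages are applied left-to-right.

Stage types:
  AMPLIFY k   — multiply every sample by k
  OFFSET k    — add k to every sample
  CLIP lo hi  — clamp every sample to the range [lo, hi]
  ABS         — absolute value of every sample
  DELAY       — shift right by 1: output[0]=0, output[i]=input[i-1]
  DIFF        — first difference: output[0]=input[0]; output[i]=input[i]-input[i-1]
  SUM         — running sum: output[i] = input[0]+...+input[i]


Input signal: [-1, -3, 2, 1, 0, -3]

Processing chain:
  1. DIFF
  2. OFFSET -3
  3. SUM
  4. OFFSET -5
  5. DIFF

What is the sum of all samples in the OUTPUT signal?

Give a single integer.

Input: [-1, -3, 2, 1, 0, -3]
Stage 1 (DIFF): s[0]=-1, -3--1=-2, 2--3=5, 1-2=-1, 0-1=-1, -3-0=-3 -> [-1, -2, 5, -1, -1, -3]
Stage 2 (OFFSET -3): -1+-3=-4, -2+-3=-5, 5+-3=2, -1+-3=-4, -1+-3=-4, -3+-3=-6 -> [-4, -5, 2, -4, -4, -6]
Stage 3 (SUM): sum[0..0]=-4, sum[0..1]=-9, sum[0..2]=-7, sum[0..3]=-11, sum[0..4]=-15, sum[0..5]=-21 -> [-4, -9, -7, -11, -15, -21]
Stage 4 (OFFSET -5): -4+-5=-9, -9+-5=-14, -7+-5=-12, -11+-5=-16, -15+-5=-20, -21+-5=-26 -> [-9, -14, -12, -16, -20, -26]
Stage 5 (DIFF): s[0]=-9, -14--9=-5, -12--14=2, -16--12=-4, -20--16=-4, -26--20=-6 -> [-9, -5, 2, -4, -4, -6]
Output sum: -26

Answer: -26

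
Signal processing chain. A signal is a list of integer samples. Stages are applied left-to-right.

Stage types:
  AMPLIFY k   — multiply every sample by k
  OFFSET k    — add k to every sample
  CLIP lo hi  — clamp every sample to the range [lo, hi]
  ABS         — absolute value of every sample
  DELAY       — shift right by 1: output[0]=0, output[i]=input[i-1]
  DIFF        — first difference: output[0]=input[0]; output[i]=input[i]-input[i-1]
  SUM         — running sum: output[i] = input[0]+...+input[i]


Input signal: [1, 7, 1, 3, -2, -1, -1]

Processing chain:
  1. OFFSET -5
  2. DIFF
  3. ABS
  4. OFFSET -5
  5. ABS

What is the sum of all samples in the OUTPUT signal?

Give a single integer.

Input: [1, 7, 1, 3, -2, -1, -1]
Stage 1 (OFFSET -5): 1+-5=-4, 7+-5=2, 1+-5=-4, 3+-5=-2, -2+-5=-7, -1+-5=-6, -1+-5=-6 -> [-4, 2, -4, -2, -7, -6, -6]
Stage 2 (DIFF): s[0]=-4, 2--4=6, -4-2=-6, -2--4=2, -7--2=-5, -6--7=1, -6--6=0 -> [-4, 6, -6, 2, -5, 1, 0]
Stage 3 (ABS): |-4|=4, |6|=6, |-6|=6, |2|=2, |-5|=5, |1|=1, |0|=0 -> [4, 6, 6, 2, 5, 1, 0]
Stage 4 (OFFSET -5): 4+-5=-1, 6+-5=1, 6+-5=1, 2+-5=-3, 5+-5=0, 1+-5=-4, 0+-5=-5 -> [-1, 1, 1, -3, 0, -4, -5]
Stage 5 (ABS): |-1|=1, |1|=1, |1|=1, |-3|=3, |0|=0, |-4|=4, |-5|=5 -> [1, 1, 1, 3, 0, 4, 5]
Output sum: 15

Answer: 15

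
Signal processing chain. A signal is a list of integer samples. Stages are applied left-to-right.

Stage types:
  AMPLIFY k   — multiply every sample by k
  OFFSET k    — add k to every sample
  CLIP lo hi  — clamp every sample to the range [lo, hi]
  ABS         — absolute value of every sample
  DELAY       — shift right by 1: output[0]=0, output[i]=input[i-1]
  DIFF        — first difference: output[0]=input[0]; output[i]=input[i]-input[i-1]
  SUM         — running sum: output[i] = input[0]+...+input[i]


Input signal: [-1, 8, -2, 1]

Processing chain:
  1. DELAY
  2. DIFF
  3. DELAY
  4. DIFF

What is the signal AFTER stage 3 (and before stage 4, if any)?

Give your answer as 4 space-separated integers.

Answer: 0 0 -1 9

Derivation:
Input: [-1, 8, -2, 1]
Stage 1 (DELAY): [0, -1, 8, -2] = [0, -1, 8, -2] -> [0, -1, 8, -2]
Stage 2 (DIFF): s[0]=0, -1-0=-1, 8--1=9, -2-8=-10 -> [0, -1, 9, -10]
Stage 3 (DELAY): [0, 0, -1, 9] = [0, 0, -1, 9] -> [0, 0, -1, 9]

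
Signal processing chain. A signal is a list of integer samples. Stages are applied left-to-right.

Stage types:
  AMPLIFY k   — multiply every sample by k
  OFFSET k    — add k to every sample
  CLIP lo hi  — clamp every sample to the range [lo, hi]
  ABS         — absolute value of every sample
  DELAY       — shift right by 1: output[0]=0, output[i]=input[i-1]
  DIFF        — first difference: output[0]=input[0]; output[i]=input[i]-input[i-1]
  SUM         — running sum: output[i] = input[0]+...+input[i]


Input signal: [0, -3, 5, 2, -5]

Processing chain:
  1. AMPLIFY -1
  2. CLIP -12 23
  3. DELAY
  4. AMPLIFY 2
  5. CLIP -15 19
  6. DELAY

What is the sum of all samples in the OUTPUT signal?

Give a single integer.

Answer: -4

Derivation:
Input: [0, -3, 5, 2, -5]
Stage 1 (AMPLIFY -1): 0*-1=0, -3*-1=3, 5*-1=-5, 2*-1=-2, -5*-1=5 -> [0, 3, -5, -2, 5]
Stage 2 (CLIP -12 23): clip(0,-12,23)=0, clip(3,-12,23)=3, clip(-5,-12,23)=-5, clip(-2,-12,23)=-2, clip(5,-12,23)=5 -> [0, 3, -5, -2, 5]
Stage 3 (DELAY): [0, 0, 3, -5, -2] = [0, 0, 3, -5, -2] -> [0, 0, 3, -5, -2]
Stage 4 (AMPLIFY 2): 0*2=0, 0*2=0, 3*2=6, -5*2=-10, -2*2=-4 -> [0, 0, 6, -10, -4]
Stage 5 (CLIP -15 19): clip(0,-15,19)=0, clip(0,-15,19)=0, clip(6,-15,19)=6, clip(-10,-15,19)=-10, clip(-4,-15,19)=-4 -> [0, 0, 6, -10, -4]
Stage 6 (DELAY): [0, 0, 0, 6, -10] = [0, 0, 0, 6, -10] -> [0, 0, 0, 6, -10]
Output sum: -4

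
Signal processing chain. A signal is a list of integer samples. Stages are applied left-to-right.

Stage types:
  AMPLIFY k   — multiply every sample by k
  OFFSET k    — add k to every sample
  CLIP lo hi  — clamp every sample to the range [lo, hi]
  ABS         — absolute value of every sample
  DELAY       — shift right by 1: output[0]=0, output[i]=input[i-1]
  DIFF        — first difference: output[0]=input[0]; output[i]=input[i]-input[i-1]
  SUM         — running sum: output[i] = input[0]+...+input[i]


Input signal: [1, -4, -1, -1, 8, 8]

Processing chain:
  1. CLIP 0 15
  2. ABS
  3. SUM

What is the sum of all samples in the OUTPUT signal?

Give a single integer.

Input: [1, -4, -1, -1, 8, 8]
Stage 1 (CLIP 0 15): clip(1,0,15)=1, clip(-4,0,15)=0, clip(-1,0,15)=0, clip(-1,0,15)=0, clip(8,0,15)=8, clip(8,0,15)=8 -> [1, 0, 0, 0, 8, 8]
Stage 2 (ABS): |1|=1, |0|=0, |0|=0, |0|=0, |8|=8, |8|=8 -> [1, 0, 0, 0, 8, 8]
Stage 3 (SUM): sum[0..0]=1, sum[0..1]=1, sum[0..2]=1, sum[0..3]=1, sum[0..4]=9, sum[0..5]=17 -> [1, 1, 1, 1, 9, 17]
Output sum: 30

Answer: 30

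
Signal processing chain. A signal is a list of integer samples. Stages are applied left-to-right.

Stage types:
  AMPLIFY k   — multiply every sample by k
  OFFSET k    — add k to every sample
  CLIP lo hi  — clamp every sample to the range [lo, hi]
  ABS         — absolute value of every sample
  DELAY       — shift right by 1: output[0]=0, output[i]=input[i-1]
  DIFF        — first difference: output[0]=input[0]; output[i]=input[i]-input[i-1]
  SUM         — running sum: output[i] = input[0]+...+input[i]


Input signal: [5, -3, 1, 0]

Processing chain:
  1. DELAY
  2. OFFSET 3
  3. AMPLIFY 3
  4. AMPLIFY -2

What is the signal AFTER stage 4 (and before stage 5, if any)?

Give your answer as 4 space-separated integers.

Answer: -18 -48 0 -24

Derivation:
Input: [5, -3, 1, 0]
Stage 1 (DELAY): [0, 5, -3, 1] = [0, 5, -3, 1] -> [0, 5, -3, 1]
Stage 2 (OFFSET 3): 0+3=3, 5+3=8, -3+3=0, 1+3=4 -> [3, 8, 0, 4]
Stage 3 (AMPLIFY 3): 3*3=9, 8*3=24, 0*3=0, 4*3=12 -> [9, 24, 0, 12]
Stage 4 (AMPLIFY -2): 9*-2=-18, 24*-2=-48, 0*-2=0, 12*-2=-24 -> [-18, -48, 0, -24]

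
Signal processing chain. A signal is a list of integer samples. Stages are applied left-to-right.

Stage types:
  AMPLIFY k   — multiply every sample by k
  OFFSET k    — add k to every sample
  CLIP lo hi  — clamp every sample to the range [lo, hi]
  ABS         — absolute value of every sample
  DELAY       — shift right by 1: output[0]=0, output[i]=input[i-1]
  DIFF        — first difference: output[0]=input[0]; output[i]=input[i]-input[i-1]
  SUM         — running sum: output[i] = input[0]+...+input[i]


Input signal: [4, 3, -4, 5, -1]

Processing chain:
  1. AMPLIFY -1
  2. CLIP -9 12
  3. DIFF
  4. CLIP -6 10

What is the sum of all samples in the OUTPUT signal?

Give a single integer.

Answer: 4

Derivation:
Input: [4, 3, -4, 5, -1]
Stage 1 (AMPLIFY -1): 4*-1=-4, 3*-1=-3, -4*-1=4, 5*-1=-5, -1*-1=1 -> [-4, -3, 4, -5, 1]
Stage 2 (CLIP -9 12): clip(-4,-9,12)=-4, clip(-3,-9,12)=-3, clip(4,-9,12)=4, clip(-5,-9,12)=-5, clip(1,-9,12)=1 -> [-4, -3, 4, -5, 1]
Stage 3 (DIFF): s[0]=-4, -3--4=1, 4--3=7, -5-4=-9, 1--5=6 -> [-4, 1, 7, -9, 6]
Stage 4 (CLIP -6 10): clip(-4,-6,10)=-4, clip(1,-6,10)=1, clip(7,-6,10)=7, clip(-9,-6,10)=-6, clip(6,-6,10)=6 -> [-4, 1, 7, -6, 6]
Output sum: 4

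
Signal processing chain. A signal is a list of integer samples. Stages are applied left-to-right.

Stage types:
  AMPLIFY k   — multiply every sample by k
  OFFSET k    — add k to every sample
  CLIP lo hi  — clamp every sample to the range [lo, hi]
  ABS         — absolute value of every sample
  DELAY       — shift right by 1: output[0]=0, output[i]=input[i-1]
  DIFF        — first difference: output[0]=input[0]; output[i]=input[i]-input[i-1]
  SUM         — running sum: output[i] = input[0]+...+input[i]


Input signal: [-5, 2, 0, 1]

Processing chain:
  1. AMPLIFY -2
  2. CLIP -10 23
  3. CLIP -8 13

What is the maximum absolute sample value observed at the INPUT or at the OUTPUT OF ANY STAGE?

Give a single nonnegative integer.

Answer: 10

Derivation:
Input: [-5, 2, 0, 1] (max |s|=5)
Stage 1 (AMPLIFY -2): -5*-2=10, 2*-2=-4, 0*-2=0, 1*-2=-2 -> [10, -4, 0, -2] (max |s|=10)
Stage 2 (CLIP -10 23): clip(10,-10,23)=10, clip(-4,-10,23)=-4, clip(0,-10,23)=0, clip(-2,-10,23)=-2 -> [10, -4, 0, -2] (max |s|=10)
Stage 3 (CLIP -8 13): clip(10,-8,13)=10, clip(-4,-8,13)=-4, clip(0,-8,13)=0, clip(-2,-8,13)=-2 -> [10, -4, 0, -2] (max |s|=10)
Overall max amplitude: 10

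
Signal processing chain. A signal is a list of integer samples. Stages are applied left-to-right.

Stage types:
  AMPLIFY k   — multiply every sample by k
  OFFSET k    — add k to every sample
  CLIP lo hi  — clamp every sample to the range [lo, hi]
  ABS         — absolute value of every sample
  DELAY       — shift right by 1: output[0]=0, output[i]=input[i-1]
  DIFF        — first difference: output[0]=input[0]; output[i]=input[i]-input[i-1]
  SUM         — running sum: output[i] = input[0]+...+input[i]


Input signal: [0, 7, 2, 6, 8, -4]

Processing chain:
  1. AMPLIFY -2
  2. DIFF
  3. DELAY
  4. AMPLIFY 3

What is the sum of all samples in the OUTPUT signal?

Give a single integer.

Answer: -48

Derivation:
Input: [0, 7, 2, 6, 8, -4]
Stage 1 (AMPLIFY -2): 0*-2=0, 7*-2=-14, 2*-2=-4, 6*-2=-12, 8*-2=-16, -4*-2=8 -> [0, -14, -4, -12, -16, 8]
Stage 2 (DIFF): s[0]=0, -14-0=-14, -4--14=10, -12--4=-8, -16--12=-4, 8--16=24 -> [0, -14, 10, -8, -4, 24]
Stage 3 (DELAY): [0, 0, -14, 10, -8, -4] = [0, 0, -14, 10, -8, -4] -> [0, 0, -14, 10, -8, -4]
Stage 4 (AMPLIFY 3): 0*3=0, 0*3=0, -14*3=-42, 10*3=30, -8*3=-24, -4*3=-12 -> [0, 0, -42, 30, -24, -12]
Output sum: -48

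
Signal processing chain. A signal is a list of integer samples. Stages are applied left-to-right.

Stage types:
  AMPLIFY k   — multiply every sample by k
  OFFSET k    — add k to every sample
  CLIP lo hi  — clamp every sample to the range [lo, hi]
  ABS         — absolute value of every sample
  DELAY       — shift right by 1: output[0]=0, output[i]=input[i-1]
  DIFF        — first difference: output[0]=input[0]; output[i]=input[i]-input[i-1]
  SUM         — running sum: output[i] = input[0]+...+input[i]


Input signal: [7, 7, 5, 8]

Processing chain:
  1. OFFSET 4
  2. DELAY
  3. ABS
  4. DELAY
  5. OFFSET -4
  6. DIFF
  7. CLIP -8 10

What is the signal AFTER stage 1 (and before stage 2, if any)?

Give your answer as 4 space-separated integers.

Answer: 11 11 9 12

Derivation:
Input: [7, 7, 5, 8]
Stage 1 (OFFSET 4): 7+4=11, 7+4=11, 5+4=9, 8+4=12 -> [11, 11, 9, 12]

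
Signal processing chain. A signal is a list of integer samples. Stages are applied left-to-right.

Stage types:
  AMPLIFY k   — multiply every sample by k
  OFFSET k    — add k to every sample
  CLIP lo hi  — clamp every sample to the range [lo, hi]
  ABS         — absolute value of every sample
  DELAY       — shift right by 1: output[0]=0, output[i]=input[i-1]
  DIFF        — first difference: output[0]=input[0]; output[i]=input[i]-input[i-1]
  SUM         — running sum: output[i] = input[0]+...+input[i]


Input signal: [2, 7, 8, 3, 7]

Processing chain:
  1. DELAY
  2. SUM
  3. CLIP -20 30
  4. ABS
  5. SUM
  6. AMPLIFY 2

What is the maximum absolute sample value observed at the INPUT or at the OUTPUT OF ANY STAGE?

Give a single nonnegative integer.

Answer: 96

Derivation:
Input: [2, 7, 8, 3, 7] (max |s|=8)
Stage 1 (DELAY): [0, 2, 7, 8, 3] = [0, 2, 7, 8, 3] -> [0, 2, 7, 8, 3] (max |s|=8)
Stage 2 (SUM): sum[0..0]=0, sum[0..1]=2, sum[0..2]=9, sum[0..3]=17, sum[0..4]=20 -> [0, 2, 9, 17, 20] (max |s|=20)
Stage 3 (CLIP -20 30): clip(0,-20,30)=0, clip(2,-20,30)=2, clip(9,-20,30)=9, clip(17,-20,30)=17, clip(20,-20,30)=20 -> [0, 2, 9, 17, 20] (max |s|=20)
Stage 4 (ABS): |0|=0, |2|=2, |9|=9, |17|=17, |20|=20 -> [0, 2, 9, 17, 20] (max |s|=20)
Stage 5 (SUM): sum[0..0]=0, sum[0..1]=2, sum[0..2]=11, sum[0..3]=28, sum[0..4]=48 -> [0, 2, 11, 28, 48] (max |s|=48)
Stage 6 (AMPLIFY 2): 0*2=0, 2*2=4, 11*2=22, 28*2=56, 48*2=96 -> [0, 4, 22, 56, 96] (max |s|=96)
Overall max amplitude: 96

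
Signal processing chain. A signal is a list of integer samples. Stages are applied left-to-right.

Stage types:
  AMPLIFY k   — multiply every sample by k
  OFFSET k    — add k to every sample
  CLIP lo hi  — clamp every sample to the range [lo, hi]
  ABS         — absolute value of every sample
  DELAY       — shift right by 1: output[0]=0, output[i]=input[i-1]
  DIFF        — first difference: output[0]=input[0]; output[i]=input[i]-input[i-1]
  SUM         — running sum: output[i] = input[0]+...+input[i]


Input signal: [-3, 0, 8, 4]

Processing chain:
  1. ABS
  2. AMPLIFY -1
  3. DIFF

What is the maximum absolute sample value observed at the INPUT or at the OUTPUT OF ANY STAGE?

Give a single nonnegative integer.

Input: [-3, 0, 8, 4] (max |s|=8)
Stage 1 (ABS): |-3|=3, |0|=0, |8|=8, |4|=4 -> [3, 0, 8, 4] (max |s|=8)
Stage 2 (AMPLIFY -1): 3*-1=-3, 0*-1=0, 8*-1=-8, 4*-1=-4 -> [-3, 0, -8, -4] (max |s|=8)
Stage 3 (DIFF): s[0]=-3, 0--3=3, -8-0=-8, -4--8=4 -> [-3, 3, -8, 4] (max |s|=8)
Overall max amplitude: 8

Answer: 8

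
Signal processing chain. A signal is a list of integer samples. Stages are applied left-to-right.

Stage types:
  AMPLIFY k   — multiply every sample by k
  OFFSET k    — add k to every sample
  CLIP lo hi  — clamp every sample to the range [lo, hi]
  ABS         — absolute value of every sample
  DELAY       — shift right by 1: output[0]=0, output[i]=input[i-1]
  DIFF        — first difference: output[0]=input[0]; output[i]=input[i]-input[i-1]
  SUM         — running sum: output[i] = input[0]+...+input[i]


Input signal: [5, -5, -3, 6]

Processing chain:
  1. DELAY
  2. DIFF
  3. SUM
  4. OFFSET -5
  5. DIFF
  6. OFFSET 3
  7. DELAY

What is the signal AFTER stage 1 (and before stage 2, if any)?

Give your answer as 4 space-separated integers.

Answer: 0 5 -5 -3

Derivation:
Input: [5, -5, -3, 6]
Stage 1 (DELAY): [0, 5, -5, -3] = [0, 5, -5, -3] -> [0, 5, -5, -3]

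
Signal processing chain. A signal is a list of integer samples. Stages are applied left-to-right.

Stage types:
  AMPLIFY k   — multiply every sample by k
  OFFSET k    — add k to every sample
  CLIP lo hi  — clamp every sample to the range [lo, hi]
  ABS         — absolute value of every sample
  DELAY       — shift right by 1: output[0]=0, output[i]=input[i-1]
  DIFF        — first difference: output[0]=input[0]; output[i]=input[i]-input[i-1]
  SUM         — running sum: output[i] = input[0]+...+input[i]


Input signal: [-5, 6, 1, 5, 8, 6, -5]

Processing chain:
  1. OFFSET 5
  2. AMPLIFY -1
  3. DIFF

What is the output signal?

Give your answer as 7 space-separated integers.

Input: [-5, 6, 1, 5, 8, 6, -5]
Stage 1 (OFFSET 5): -5+5=0, 6+5=11, 1+5=6, 5+5=10, 8+5=13, 6+5=11, -5+5=0 -> [0, 11, 6, 10, 13, 11, 0]
Stage 2 (AMPLIFY -1): 0*-1=0, 11*-1=-11, 6*-1=-6, 10*-1=-10, 13*-1=-13, 11*-1=-11, 0*-1=0 -> [0, -11, -6, -10, -13, -11, 0]
Stage 3 (DIFF): s[0]=0, -11-0=-11, -6--11=5, -10--6=-4, -13--10=-3, -11--13=2, 0--11=11 -> [0, -11, 5, -4, -3, 2, 11]

Answer: 0 -11 5 -4 -3 2 11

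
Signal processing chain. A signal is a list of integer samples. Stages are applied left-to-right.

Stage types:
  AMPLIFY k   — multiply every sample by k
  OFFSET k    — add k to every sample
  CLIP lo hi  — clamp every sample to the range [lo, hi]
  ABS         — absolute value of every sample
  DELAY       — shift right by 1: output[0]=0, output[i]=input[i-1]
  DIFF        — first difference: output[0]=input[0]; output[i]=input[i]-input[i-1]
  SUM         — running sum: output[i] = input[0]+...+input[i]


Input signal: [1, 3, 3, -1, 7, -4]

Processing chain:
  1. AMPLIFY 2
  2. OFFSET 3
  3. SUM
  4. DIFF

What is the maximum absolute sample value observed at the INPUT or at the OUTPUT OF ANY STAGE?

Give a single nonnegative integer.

Input: [1, 3, 3, -1, 7, -4] (max |s|=7)
Stage 1 (AMPLIFY 2): 1*2=2, 3*2=6, 3*2=6, -1*2=-2, 7*2=14, -4*2=-8 -> [2, 6, 6, -2, 14, -8] (max |s|=14)
Stage 2 (OFFSET 3): 2+3=5, 6+3=9, 6+3=9, -2+3=1, 14+3=17, -8+3=-5 -> [5, 9, 9, 1, 17, -5] (max |s|=17)
Stage 3 (SUM): sum[0..0]=5, sum[0..1]=14, sum[0..2]=23, sum[0..3]=24, sum[0..4]=41, sum[0..5]=36 -> [5, 14, 23, 24, 41, 36] (max |s|=41)
Stage 4 (DIFF): s[0]=5, 14-5=9, 23-14=9, 24-23=1, 41-24=17, 36-41=-5 -> [5, 9, 9, 1, 17, -5] (max |s|=17)
Overall max amplitude: 41

Answer: 41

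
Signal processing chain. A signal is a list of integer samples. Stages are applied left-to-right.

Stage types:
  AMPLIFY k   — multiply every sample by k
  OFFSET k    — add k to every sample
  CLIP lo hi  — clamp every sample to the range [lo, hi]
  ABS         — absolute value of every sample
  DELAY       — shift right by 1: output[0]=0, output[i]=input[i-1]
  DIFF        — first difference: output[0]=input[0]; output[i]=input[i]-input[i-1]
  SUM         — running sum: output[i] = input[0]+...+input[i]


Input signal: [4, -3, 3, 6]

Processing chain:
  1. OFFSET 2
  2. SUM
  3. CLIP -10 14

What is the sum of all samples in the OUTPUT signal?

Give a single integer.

Input: [4, -3, 3, 6]
Stage 1 (OFFSET 2): 4+2=6, -3+2=-1, 3+2=5, 6+2=8 -> [6, -1, 5, 8]
Stage 2 (SUM): sum[0..0]=6, sum[0..1]=5, sum[0..2]=10, sum[0..3]=18 -> [6, 5, 10, 18]
Stage 3 (CLIP -10 14): clip(6,-10,14)=6, clip(5,-10,14)=5, clip(10,-10,14)=10, clip(18,-10,14)=14 -> [6, 5, 10, 14]
Output sum: 35

Answer: 35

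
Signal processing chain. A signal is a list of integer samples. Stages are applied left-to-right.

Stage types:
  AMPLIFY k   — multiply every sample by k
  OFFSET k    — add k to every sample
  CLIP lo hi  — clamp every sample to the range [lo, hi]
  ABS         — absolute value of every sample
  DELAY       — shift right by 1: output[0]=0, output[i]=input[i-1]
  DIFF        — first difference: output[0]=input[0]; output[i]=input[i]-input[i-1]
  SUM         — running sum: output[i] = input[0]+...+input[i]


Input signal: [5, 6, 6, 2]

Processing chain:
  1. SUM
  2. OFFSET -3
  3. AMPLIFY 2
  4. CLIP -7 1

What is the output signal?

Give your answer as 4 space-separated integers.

Answer: 1 1 1 1

Derivation:
Input: [5, 6, 6, 2]
Stage 1 (SUM): sum[0..0]=5, sum[0..1]=11, sum[0..2]=17, sum[0..3]=19 -> [5, 11, 17, 19]
Stage 2 (OFFSET -3): 5+-3=2, 11+-3=8, 17+-3=14, 19+-3=16 -> [2, 8, 14, 16]
Stage 3 (AMPLIFY 2): 2*2=4, 8*2=16, 14*2=28, 16*2=32 -> [4, 16, 28, 32]
Stage 4 (CLIP -7 1): clip(4,-7,1)=1, clip(16,-7,1)=1, clip(28,-7,1)=1, clip(32,-7,1)=1 -> [1, 1, 1, 1]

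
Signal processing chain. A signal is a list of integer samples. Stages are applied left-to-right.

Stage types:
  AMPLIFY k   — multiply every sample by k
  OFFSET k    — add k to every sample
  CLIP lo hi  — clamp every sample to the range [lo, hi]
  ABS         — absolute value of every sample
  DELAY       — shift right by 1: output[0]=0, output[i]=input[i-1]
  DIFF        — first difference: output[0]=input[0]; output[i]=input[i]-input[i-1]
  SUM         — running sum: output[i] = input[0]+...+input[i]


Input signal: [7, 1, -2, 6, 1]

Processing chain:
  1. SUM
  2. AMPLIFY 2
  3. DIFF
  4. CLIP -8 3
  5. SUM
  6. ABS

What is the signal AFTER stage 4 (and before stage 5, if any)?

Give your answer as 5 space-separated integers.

Input: [7, 1, -2, 6, 1]
Stage 1 (SUM): sum[0..0]=7, sum[0..1]=8, sum[0..2]=6, sum[0..3]=12, sum[0..4]=13 -> [7, 8, 6, 12, 13]
Stage 2 (AMPLIFY 2): 7*2=14, 8*2=16, 6*2=12, 12*2=24, 13*2=26 -> [14, 16, 12, 24, 26]
Stage 3 (DIFF): s[0]=14, 16-14=2, 12-16=-4, 24-12=12, 26-24=2 -> [14, 2, -4, 12, 2]
Stage 4 (CLIP -8 3): clip(14,-8,3)=3, clip(2,-8,3)=2, clip(-4,-8,3)=-4, clip(12,-8,3)=3, clip(2,-8,3)=2 -> [3, 2, -4, 3, 2]

Answer: 3 2 -4 3 2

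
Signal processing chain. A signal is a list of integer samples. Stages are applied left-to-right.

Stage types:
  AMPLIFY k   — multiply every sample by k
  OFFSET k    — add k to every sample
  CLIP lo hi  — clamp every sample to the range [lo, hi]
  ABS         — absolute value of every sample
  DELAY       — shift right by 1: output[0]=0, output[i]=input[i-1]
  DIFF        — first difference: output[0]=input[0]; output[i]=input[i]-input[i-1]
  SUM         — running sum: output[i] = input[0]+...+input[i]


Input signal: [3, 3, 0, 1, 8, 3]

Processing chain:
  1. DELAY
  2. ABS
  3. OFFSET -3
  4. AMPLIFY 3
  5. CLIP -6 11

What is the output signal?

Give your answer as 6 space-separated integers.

Input: [3, 3, 0, 1, 8, 3]
Stage 1 (DELAY): [0, 3, 3, 0, 1, 8] = [0, 3, 3, 0, 1, 8] -> [0, 3, 3, 0, 1, 8]
Stage 2 (ABS): |0|=0, |3|=3, |3|=3, |0|=0, |1|=1, |8|=8 -> [0, 3, 3, 0, 1, 8]
Stage 3 (OFFSET -3): 0+-3=-3, 3+-3=0, 3+-3=0, 0+-3=-3, 1+-3=-2, 8+-3=5 -> [-3, 0, 0, -3, -2, 5]
Stage 4 (AMPLIFY 3): -3*3=-9, 0*3=0, 0*3=0, -3*3=-9, -2*3=-6, 5*3=15 -> [-9, 0, 0, -9, -6, 15]
Stage 5 (CLIP -6 11): clip(-9,-6,11)=-6, clip(0,-6,11)=0, clip(0,-6,11)=0, clip(-9,-6,11)=-6, clip(-6,-6,11)=-6, clip(15,-6,11)=11 -> [-6, 0, 0, -6, -6, 11]

Answer: -6 0 0 -6 -6 11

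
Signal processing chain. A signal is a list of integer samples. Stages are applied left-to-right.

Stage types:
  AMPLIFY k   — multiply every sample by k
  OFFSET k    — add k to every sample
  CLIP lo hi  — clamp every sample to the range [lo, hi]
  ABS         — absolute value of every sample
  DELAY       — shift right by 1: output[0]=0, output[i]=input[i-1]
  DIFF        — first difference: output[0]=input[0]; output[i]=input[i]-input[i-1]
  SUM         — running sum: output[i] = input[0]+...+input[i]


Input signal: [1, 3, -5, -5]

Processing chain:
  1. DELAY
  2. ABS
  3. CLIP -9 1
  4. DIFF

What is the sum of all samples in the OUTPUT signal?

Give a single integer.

Answer: 1

Derivation:
Input: [1, 3, -5, -5]
Stage 1 (DELAY): [0, 1, 3, -5] = [0, 1, 3, -5] -> [0, 1, 3, -5]
Stage 2 (ABS): |0|=0, |1|=1, |3|=3, |-5|=5 -> [0, 1, 3, 5]
Stage 3 (CLIP -9 1): clip(0,-9,1)=0, clip(1,-9,1)=1, clip(3,-9,1)=1, clip(5,-9,1)=1 -> [0, 1, 1, 1]
Stage 4 (DIFF): s[0]=0, 1-0=1, 1-1=0, 1-1=0 -> [0, 1, 0, 0]
Output sum: 1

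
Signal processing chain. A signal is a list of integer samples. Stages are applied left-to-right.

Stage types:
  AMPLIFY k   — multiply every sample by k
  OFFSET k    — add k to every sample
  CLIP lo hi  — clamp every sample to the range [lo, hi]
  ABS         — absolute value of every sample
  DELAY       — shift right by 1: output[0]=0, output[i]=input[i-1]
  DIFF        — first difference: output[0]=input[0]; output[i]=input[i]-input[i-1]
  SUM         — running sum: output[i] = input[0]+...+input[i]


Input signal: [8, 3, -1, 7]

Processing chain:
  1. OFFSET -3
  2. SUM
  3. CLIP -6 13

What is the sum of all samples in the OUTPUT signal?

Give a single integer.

Input: [8, 3, -1, 7]
Stage 1 (OFFSET -3): 8+-3=5, 3+-3=0, -1+-3=-4, 7+-3=4 -> [5, 0, -4, 4]
Stage 2 (SUM): sum[0..0]=5, sum[0..1]=5, sum[0..2]=1, sum[0..3]=5 -> [5, 5, 1, 5]
Stage 3 (CLIP -6 13): clip(5,-6,13)=5, clip(5,-6,13)=5, clip(1,-6,13)=1, clip(5,-6,13)=5 -> [5, 5, 1, 5]
Output sum: 16

Answer: 16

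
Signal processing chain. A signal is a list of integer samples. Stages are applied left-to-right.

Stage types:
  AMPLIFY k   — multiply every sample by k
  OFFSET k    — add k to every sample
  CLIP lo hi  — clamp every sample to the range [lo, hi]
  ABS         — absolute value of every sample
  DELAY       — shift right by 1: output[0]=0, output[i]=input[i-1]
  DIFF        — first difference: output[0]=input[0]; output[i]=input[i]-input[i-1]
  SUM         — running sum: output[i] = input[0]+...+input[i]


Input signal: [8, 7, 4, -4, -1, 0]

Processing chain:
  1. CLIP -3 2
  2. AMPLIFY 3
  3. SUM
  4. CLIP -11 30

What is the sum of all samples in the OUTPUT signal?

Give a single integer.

Answer: 57

Derivation:
Input: [8, 7, 4, -4, -1, 0]
Stage 1 (CLIP -3 2): clip(8,-3,2)=2, clip(7,-3,2)=2, clip(4,-3,2)=2, clip(-4,-3,2)=-3, clip(-1,-3,2)=-1, clip(0,-3,2)=0 -> [2, 2, 2, -3, -1, 0]
Stage 2 (AMPLIFY 3): 2*3=6, 2*3=6, 2*3=6, -3*3=-9, -1*3=-3, 0*3=0 -> [6, 6, 6, -9, -3, 0]
Stage 3 (SUM): sum[0..0]=6, sum[0..1]=12, sum[0..2]=18, sum[0..3]=9, sum[0..4]=6, sum[0..5]=6 -> [6, 12, 18, 9, 6, 6]
Stage 4 (CLIP -11 30): clip(6,-11,30)=6, clip(12,-11,30)=12, clip(18,-11,30)=18, clip(9,-11,30)=9, clip(6,-11,30)=6, clip(6,-11,30)=6 -> [6, 12, 18, 9, 6, 6]
Output sum: 57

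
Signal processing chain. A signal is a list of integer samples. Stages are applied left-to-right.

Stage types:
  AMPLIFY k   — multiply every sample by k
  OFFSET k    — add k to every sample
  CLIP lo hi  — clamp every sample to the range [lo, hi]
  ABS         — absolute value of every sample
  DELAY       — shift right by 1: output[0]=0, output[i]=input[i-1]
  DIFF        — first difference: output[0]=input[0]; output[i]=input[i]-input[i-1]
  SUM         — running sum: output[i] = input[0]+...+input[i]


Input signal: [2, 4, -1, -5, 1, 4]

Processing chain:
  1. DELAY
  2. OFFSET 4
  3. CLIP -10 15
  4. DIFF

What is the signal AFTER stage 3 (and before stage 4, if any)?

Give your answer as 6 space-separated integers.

Answer: 4 6 8 3 -1 5

Derivation:
Input: [2, 4, -1, -5, 1, 4]
Stage 1 (DELAY): [0, 2, 4, -1, -5, 1] = [0, 2, 4, -1, -5, 1] -> [0, 2, 4, -1, -5, 1]
Stage 2 (OFFSET 4): 0+4=4, 2+4=6, 4+4=8, -1+4=3, -5+4=-1, 1+4=5 -> [4, 6, 8, 3, -1, 5]
Stage 3 (CLIP -10 15): clip(4,-10,15)=4, clip(6,-10,15)=6, clip(8,-10,15)=8, clip(3,-10,15)=3, clip(-1,-10,15)=-1, clip(5,-10,15)=5 -> [4, 6, 8, 3, -1, 5]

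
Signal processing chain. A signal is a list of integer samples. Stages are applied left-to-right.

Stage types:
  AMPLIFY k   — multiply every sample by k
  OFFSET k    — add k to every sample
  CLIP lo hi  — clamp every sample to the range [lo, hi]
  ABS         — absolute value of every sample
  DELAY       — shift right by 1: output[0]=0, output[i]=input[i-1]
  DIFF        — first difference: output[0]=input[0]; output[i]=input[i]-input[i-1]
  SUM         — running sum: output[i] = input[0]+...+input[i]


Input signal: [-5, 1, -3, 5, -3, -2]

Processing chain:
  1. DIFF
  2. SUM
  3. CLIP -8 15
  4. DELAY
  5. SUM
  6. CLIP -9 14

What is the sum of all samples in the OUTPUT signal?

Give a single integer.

Input: [-5, 1, -3, 5, -3, -2]
Stage 1 (DIFF): s[0]=-5, 1--5=6, -3-1=-4, 5--3=8, -3-5=-8, -2--3=1 -> [-5, 6, -4, 8, -8, 1]
Stage 2 (SUM): sum[0..0]=-5, sum[0..1]=1, sum[0..2]=-3, sum[0..3]=5, sum[0..4]=-3, sum[0..5]=-2 -> [-5, 1, -3, 5, -3, -2]
Stage 3 (CLIP -8 15): clip(-5,-8,15)=-5, clip(1,-8,15)=1, clip(-3,-8,15)=-3, clip(5,-8,15)=5, clip(-3,-8,15)=-3, clip(-2,-8,15)=-2 -> [-5, 1, -3, 5, -3, -2]
Stage 4 (DELAY): [0, -5, 1, -3, 5, -3] = [0, -5, 1, -3, 5, -3] -> [0, -5, 1, -3, 5, -3]
Stage 5 (SUM): sum[0..0]=0, sum[0..1]=-5, sum[0..2]=-4, sum[0..3]=-7, sum[0..4]=-2, sum[0..5]=-5 -> [0, -5, -4, -7, -2, -5]
Stage 6 (CLIP -9 14): clip(0,-9,14)=0, clip(-5,-9,14)=-5, clip(-4,-9,14)=-4, clip(-7,-9,14)=-7, clip(-2,-9,14)=-2, clip(-5,-9,14)=-5 -> [0, -5, -4, -7, -2, -5]
Output sum: -23

Answer: -23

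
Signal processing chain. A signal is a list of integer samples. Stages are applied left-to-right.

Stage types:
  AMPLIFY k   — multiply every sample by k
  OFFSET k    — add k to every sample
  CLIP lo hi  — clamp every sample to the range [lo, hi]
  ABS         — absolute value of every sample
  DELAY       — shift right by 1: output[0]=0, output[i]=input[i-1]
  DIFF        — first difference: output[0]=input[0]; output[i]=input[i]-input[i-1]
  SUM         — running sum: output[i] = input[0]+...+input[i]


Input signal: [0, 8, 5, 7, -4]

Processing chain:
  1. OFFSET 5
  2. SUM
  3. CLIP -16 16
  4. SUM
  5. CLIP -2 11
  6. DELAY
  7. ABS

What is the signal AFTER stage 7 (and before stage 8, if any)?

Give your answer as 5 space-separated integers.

Answer: 0 5 11 11 11

Derivation:
Input: [0, 8, 5, 7, -4]
Stage 1 (OFFSET 5): 0+5=5, 8+5=13, 5+5=10, 7+5=12, -4+5=1 -> [5, 13, 10, 12, 1]
Stage 2 (SUM): sum[0..0]=5, sum[0..1]=18, sum[0..2]=28, sum[0..3]=40, sum[0..4]=41 -> [5, 18, 28, 40, 41]
Stage 3 (CLIP -16 16): clip(5,-16,16)=5, clip(18,-16,16)=16, clip(28,-16,16)=16, clip(40,-16,16)=16, clip(41,-16,16)=16 -> [5, 16, 16, 16, 16]
Stage 4 (SUM): sum[0..0]=5, sum[0..1]=21, sum[0..2]=37, sum[0..3]=53, sum[0..4]=69 -> [5, 21, 37, 53, 69]
Stage 5 (CLIP -2 11): clip(5,-2,11)=5, clip(21,-2,11)=11, clip(37,-2,11)=11, clip(53,-2,11)=11, clip(69,-2,11)=11 -> [5, 11, 11, 11, 11]
Stage 6 (DELAY): [0, 5, 11, 11, 11] = [0, 5, 11, 11, 11] -> [0, 5, 11, 11, 11]
Stage 7 (ABS): |0|=0, |5|=5, |11|=11, |11|=11, |11|=11 -> [0, 5, 11, 11, 11]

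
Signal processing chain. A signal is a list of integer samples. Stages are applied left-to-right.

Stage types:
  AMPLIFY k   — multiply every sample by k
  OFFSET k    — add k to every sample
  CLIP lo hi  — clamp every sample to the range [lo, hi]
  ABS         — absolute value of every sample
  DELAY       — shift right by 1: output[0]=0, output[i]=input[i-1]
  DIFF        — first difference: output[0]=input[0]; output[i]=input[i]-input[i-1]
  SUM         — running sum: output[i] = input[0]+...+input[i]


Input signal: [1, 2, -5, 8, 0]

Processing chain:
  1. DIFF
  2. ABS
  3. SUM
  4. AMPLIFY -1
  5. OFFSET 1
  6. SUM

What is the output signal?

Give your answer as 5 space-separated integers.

Answer: 0 -1 -9 -30 -59

Derivation:
Input: [1, 2, -5, 8, 0]
Stage 1 (DIFF): s[0]=1, 2-1=1, -5-2=-7, 8--5=13, 0-8=-8 -> [1, 1, -7, 13, -8]
Stage 2 (ABS): |1|=1, |1|=1, |-7|=7, |13|=13, |-8|=8 -> [1, 1, 7, 13, 8]
Stage 3 (SUM): sum[0..0]=1, sum[0..1]=2, sum[0..2]=9, sum[0..3]=22, sum[0..4]=30 -> [1, 2, 9, 22, 30]
Stage 4 (AMPLIFY -1): 1*-1=-1, 2*-1=-2, 9*-1=-9, 22*-1=-22, 30*-1=-30 -> [-1, -2, -9, -22, -30]
Stage 5 (OFFSET 1): -1+1=0, -2+1=-1, -9+1=-8, -22+1=-21, -30+1=-29 -> [0, -1, -8, -21, -29]
Stage 6 (SUM): sum[0..0]=0, sum[0..1]=-1, sum[0..2]=-9, sum[0..3]=-30, sum[0..4]=-59 -> [0, -1, -9, -30, -59]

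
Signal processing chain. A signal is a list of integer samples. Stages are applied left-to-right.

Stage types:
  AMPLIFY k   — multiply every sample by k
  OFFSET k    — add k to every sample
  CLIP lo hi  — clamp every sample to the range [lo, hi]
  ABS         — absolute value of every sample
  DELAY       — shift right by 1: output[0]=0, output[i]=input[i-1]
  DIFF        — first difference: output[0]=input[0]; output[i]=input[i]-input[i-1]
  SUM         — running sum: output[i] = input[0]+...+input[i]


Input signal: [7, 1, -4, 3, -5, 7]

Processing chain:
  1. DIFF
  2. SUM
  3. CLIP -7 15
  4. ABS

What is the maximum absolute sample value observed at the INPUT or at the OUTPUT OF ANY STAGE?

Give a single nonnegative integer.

Answer: 12

Derivation:
Input: [7, 1, -4, 3, -5, 7] (max |s|=7)
Stage 1 (DIFF): s[0]=7, 1-7=-6, -4-1=-5, 3--4=7, -5-3=-8, 7--5=12 -> [7, -6, -5, 7, -8, 12] (max |s|=12)
Stage 2 (SUM): sum[0..0]=7, sum[0..1]=1, sum[0..2]=-4, sum[0..3]=3, sum[0..4]=-5, sum[0..5]=7 -> [7, 1, -4, 3, -5, 7] (max |s|=7)
Stage 3 (CLIP -7 15): clip(7,-7,15)=7, clip(1,-7,15)=1, clip(-4,-7,15)=-4, clip(3,-7,15)=3, clip(-5,-7,15)=-5, clip(7,-7,15)=7 -> [7, 1, -4, 3, -5, 7] (max |s|=7)
Stage 4 (ABS): |7|=7, |1|=1, |-4|=4, |3|=3, |-5|=5, |7|=7 -> [7, 1, 4, 3, 5, 7] (max |s|=7)
Overall max amplitude: 12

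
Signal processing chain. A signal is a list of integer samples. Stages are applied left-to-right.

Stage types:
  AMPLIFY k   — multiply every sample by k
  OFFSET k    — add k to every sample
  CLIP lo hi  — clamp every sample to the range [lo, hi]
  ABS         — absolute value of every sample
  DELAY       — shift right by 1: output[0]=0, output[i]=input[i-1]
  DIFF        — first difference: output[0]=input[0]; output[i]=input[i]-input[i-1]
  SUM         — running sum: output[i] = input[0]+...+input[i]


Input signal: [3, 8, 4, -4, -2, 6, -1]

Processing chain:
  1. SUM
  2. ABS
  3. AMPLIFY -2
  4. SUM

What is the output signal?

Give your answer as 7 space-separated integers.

Input: [3, 8, 4, -4, -2, 6, -1]
Stage 1 (SUM): sum[0..0]=3, sum[0..1]=11, sum[0..2]=15, sum[0..3]=11, sum[0..4]=9, sum[0..5]=15, sum[0..6]=14 -> [3, 11, 15, 11, 9, 15, 14]
Stage 2 (ABS): |3|=3, |11|=11, |15|=15, |11|=11, |9|=9, |15|=15, |14|=14 -> [3, 11, 15, 11, 9, 15, 14]
Stage 3 (AMPLIFY -2): 3*-2=-6, 11*-2=-22, 15*-2=-30, 11*-2=-22, 9*-2=-18, 15*-2=-30, 14*-2=-28 -> [-6, -22, -30, -22, -18, -30, -28]
Stage 4 (SUM): sum[0..0]=-6, sum[0..1]=-28, sum[0..2]=-58, sum[0..3]=-80, sum[0..4]=-98, sum[0..5]=-128, sum[0..6]=-156 -> [-6, -28, -58, -80, -98, -128, -156]

Answer: -6 -28 -58 -80 -98 -128 -156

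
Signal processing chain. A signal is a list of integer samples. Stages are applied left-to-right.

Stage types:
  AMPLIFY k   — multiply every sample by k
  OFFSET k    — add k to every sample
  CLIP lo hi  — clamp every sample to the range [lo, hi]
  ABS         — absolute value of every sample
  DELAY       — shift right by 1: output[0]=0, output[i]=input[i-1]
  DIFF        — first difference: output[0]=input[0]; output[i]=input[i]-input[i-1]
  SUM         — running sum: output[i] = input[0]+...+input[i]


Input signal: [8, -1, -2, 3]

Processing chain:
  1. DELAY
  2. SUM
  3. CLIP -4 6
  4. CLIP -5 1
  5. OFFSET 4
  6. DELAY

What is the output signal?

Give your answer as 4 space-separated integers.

Answer: 0 4 5 5

Derivation:
Input: [8, -1, -2, 3]
Stage 1 (DELAY): [0, 8, -1, -2] = [0, 8, -1, -2] -> [0, 8, -1, -2]
Stage 2 (SUM): sum[0..0]=0, sum[0..1]=8, sum[0..2]=7, sum[0..3]=5 -> [0, 8, 7, 5]
Stage 3 (CLIP -4 6): clip(0,-4,6)=0, clip(8,-4,6)=6, clip(7,-4,6)=6, clip(5,-4,6)=5 -> [0, 6, 6, 5]
Stage 4 (CLIP -5 1): clip(0,-5,1)=0, clip(6,-5,1)=1, clip(6,-5,1)=1, clip(5,-5,1)=1 -> [0, 1, 1, 1]
Stage 5 (OFFSET 4): 0+4=4, 1+4=5, 1+4=5, 1+4=5 -> [4, 5, 5, 5]
Stage 6 (DELAY): [0, 4, 5, 5] = [0, 4, 5, 5] -> [0, 4, 5, 5]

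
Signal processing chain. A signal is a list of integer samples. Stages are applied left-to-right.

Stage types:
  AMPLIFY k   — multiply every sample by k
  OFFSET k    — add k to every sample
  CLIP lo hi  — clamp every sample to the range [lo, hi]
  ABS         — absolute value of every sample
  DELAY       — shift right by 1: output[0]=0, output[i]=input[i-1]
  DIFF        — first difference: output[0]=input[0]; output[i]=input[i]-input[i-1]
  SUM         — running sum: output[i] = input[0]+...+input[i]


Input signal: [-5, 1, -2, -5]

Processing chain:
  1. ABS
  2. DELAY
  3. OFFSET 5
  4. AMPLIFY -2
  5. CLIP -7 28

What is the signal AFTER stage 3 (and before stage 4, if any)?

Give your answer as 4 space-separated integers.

Input: [-5, 1, -2, -5]
Stage 1 (ABS): |-5|=5, |1|=1, |-2|=2, |-5|=5 -> [5, 1, 2, 5]
Stage 2 (DELAY): [0, 5, 1, 2] = [0, 5, 1, 2] -> [0, 5, 1, 2]
Stage 3 (OFFSET 5): 0+5=5, 5+5=10, 1+5=6, 2+5=7 -> [5, 10, 6, 7]

Answer: 5 10 6 7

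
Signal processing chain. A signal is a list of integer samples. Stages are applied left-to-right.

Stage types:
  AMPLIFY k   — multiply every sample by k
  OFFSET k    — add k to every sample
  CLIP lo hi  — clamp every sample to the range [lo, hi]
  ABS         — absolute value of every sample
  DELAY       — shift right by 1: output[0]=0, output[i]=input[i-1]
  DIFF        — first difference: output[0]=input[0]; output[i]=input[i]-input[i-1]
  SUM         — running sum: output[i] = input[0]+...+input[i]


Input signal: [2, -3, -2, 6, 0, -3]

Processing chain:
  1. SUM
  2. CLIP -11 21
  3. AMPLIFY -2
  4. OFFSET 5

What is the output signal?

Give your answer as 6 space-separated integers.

Answer: 1 7 11 -1 -1 5

Derivation:
Input: [2, -3, -2, 6, 0, -3]
Stage 1 (SUM): sum[0..0]=2, sum[0..1]=-1, sum[0..2]=-3, sum[0..3]=3, sum[0..4]=3, sum[0..5]=0 -> [2, -1, -3, 3, 3, 0]
Stage 2 (CLIP -11 21): clip(2,-11,21)=2, clip(-1,-11,21)=-1, clip(-3,-11,21)=-3, clip(3,-11,21)=3, clip(3,-11,21)=3, clip(0,-11,21)=0 -> [2, -1, -3, 3, 3, 0]
Stage 3 (AMPLIFY -2): 2*-2=-4, -1*-2=2, -3*-2=6, 3*-2=-6, 3*-2=-6, 0*-2=0 -> [-4, 2, 6, -6, -6, 0]
Stage 4 (OFFSET 5): -4+5=1, 2+5=7, 6+5=11, -6+5=-1, -6+5=-1, 0+5=5 -> [1, 7, 11, -1, -1, 5]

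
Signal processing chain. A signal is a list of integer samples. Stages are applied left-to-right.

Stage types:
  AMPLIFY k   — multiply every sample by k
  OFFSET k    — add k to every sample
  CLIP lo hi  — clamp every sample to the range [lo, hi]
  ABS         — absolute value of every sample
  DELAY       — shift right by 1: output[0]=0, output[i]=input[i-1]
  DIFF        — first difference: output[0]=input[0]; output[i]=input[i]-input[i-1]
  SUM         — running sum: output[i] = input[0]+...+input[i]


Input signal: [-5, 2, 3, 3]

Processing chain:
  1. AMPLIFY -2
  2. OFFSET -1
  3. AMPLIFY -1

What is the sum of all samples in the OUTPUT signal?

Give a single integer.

Input: [-5, 2, 3, 3]
Stage 1 (AMPLIFY -2): -5*-2=10, 2*-2=-4, 3*-2=-6, 3*-2=-6 -> [10, -4, -6, -6]
Stage 2 (OFFSET -1): 10+-1=9, -4+-1=-5, -6+-1=-7, -6+-1=-7 -> [9, -5, -7, -7]
Stage 3 (AMPLIFY -1): 9*-1=-9, -5*-1=5, -7*-1=7, -7*-1=7 -> [-9, 5, 7, 7]
Output sum: 10

Answer: 10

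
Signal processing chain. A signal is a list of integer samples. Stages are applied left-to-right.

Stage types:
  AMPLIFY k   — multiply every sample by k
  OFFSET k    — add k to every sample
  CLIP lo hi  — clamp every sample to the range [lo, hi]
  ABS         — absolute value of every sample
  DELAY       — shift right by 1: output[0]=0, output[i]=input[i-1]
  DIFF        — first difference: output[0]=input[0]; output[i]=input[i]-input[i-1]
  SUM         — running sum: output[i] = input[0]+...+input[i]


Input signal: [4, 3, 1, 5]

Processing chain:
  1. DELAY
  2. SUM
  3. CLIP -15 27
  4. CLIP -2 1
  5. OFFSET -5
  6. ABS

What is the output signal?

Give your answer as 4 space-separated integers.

Answer: 5 4 4 4

Derivation:
Input: [4, 3, 1, 5]
Stage 1 (DELAY): [0, 4, 3, 1] = [0, 4, 3, 1] -> [0, 4, 3, 1]
Stage 2 (SUM): sum[0..0]=0, sum[0..1]=4, sum[0..2]=7, sum[0..3]=8 -> [0, 4, 7, 8]
Stage 3 (CLIP -15 27): clip(0,-15,27)=0, clip(4,-15,27)=4, clip(7,-15,27)=7, clip(8,-15,27)=8 -> [0, 4, 7, 8]
Stage 4 (CLIP -2 1): clip(0,-2,1)=0, clip(4,-2,1)=1, clip(7,-2,1)=1, clip(8,-2,1)=1 -> [0, 1, 1, 1]
Stage 5 (OFFSET -5): 0+-5=-5, 1+-5=-4, 1+-5=-4, 1+-5=-4 -> [-5, -4, -4, -4]
Stage 6 (ABS): |-5|=5, |-4|=4, |-4|=4, |-4|=4 -> [5, 4, 4, 4]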